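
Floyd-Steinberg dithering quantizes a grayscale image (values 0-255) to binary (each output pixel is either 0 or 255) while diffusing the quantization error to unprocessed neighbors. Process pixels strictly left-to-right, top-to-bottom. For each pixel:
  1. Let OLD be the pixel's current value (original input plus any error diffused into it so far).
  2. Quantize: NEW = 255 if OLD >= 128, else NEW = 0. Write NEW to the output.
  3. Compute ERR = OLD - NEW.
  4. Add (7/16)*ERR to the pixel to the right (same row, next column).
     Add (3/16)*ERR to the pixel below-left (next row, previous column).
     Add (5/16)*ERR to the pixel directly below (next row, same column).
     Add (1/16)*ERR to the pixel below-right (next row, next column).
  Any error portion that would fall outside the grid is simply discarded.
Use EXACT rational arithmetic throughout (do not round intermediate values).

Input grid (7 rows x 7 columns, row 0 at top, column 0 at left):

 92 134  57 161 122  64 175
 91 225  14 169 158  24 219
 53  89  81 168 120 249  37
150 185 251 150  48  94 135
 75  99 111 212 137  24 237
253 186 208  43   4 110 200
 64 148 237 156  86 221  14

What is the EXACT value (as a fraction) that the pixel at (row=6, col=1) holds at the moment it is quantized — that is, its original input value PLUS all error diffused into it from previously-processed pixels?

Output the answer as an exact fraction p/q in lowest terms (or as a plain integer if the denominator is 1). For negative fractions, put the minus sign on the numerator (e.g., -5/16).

(0,0): OLD=92 → NEW=0, ERR=92
(0,1): OLD=697/4 → NEW=255, ERR=-323/4
(0,2): OLD=1387/64 → NEW=0, ERR=1387/64
(0,3): OLD=174573/1024 → NEW=255, ERR=-86547/1024
(0,4): OLD=1393019/16384 → NEW=0, ERR=1393019/16384
(0,5): OLD=26528349/262144 → NEW=0, ERR=26528349/262144
(0,6): OLD=919701643/4194304 → NEW=255, ERR=-149845877/4194304
(1,0): OLD=6695/64 → NEW=0, ERR=6695/64
(1,1): OLD=130737/512 → NEW=255, ERR=177/512
(1,2): OLD=485/16384 → NEW=0, ERR=485/16384
(1,3): OLD=10479025/65536 → NEW=255, ERR=-6232655/65536
(1,4): OLD=657056227/4194304 → NEW=255, ERR=-412491293/4194304
(1,5): OLD=376258419/33554432 → NEW=0, ERR=376258419/33554432
(1,6): OLD=117610332253/536870912 → NEW=255, ERR=-19291750307/536870912
(2,0): OLD=702507/8192 → NEW=0, ERR=702507/8192
(2,1): OLD=34909609/262144 → NEW=255, ERR=-31937111/262144
(2,2): OLD=41516411/4194304 → NEW=0, ERR=41516411/4194304
(2,3): OLD=4166552355/33554432 → NEW=0, ERR=4166552355/33554432
(2,4): OLD=37514190051/268435456 → NEW=255, ERR=-30936851229/268435456
(2,5): OLD=1625204333297/8589934592 → NEW=255, ERR=-565228987663/8589934592
(2,6): OLD=-318379504473/137438953472 → NEW=0, ERR=-318379504473/137438953472
(3,0): OLD=645735387/4194304 → NEW=255, ERR=-423812133/4194304
(3,1): OLD=3688859423/33554432 → NEW=0, ERR=3688859423/33554432
(3,2): OLD=85324489085/268435456 → NEW=255, ERR=16873447805/268435456
(3,3): OLD=209716954963/1073741824 → NEW=255, ERR=-64087210157/1073741824
(3,4): OLD=-2570759758885/137438953472 → NEW=0, ERR=-2570759758885/137438953472
(3,5): OLD=63349871176993/1099511627776 → NEW=0, ERR=63349871176993/1099511627776
(3,6): OLD=2733309723635327/17592186044416 → NEW=255, ERR=-1752697717690753/17592186044416
(4,0): OLD=34379411349/536870912 → NEW=0, ERR=34379411349/536870912
(4,1): OLD=1433160891697/8589934592 → NEW=255, ERR=-757272429263/8589934592
(4,2): OLD=12060823447871/137438953472 → NEW=0, ERR=12060823447871/137438953472
(4,3): OLD=255264902905573/1099511627776 → NEW=255, ERR=-25110562177307/1099511627776
(4,4): OLD=1127974736409327/8796093022208 → NEW=255, ERR=-1115028984253713/8796093022208
(4,5): OLD=-9374167046546337/281474976710656 → NEW=0, ERR=-9374167046546337/281474976710656
(4,6): OLD=877735691967033161/4503599627370496 → NEW=255, ERR=-270682213012443319/4503599627370496
(5,0): OLD=35250590848547/137438953472 → NEW=255, ERR=203657713187/137438953472
(5,1): OLD=197422867416449/1099511627776 → NEW=255, ERR=-82952597666431/1099511627776
(5,2): OLD=1694338447005383/8796093022208 → NEW=255, ERR=-548665273657657/8796093022208
(5,3): OLD=-683280827757085/70368744177664 → NEW=0, ERR=-683280827757085/70368744177664
(5,4): OLD=-214072907205340079/4503599627370496 → NEW=0, ERR=-214072907205340079/4503599627370496
(5,5): OLD=2147475075517877217/36028797018963968 → NEW=0, ERR=2147475075517877217/36028797018963968
(5,6): OLD=118297294086854174223/576460752303423488 → NEW=255, ERR=-28700197750518815217/576460752303423488
(6,0): OLD=885188422370811/17592186044416 → NEW=0, ERR=885188422370811/17592186044416
(6,1): OLD=37952484241800279/281474976710656 → NEW=255, ERR=-33823634819417001/281474976710656
Target (6,1): original=148, with diffused error = 37952484241800279/281474976710656

Answer: 37952484241800279/281474976710656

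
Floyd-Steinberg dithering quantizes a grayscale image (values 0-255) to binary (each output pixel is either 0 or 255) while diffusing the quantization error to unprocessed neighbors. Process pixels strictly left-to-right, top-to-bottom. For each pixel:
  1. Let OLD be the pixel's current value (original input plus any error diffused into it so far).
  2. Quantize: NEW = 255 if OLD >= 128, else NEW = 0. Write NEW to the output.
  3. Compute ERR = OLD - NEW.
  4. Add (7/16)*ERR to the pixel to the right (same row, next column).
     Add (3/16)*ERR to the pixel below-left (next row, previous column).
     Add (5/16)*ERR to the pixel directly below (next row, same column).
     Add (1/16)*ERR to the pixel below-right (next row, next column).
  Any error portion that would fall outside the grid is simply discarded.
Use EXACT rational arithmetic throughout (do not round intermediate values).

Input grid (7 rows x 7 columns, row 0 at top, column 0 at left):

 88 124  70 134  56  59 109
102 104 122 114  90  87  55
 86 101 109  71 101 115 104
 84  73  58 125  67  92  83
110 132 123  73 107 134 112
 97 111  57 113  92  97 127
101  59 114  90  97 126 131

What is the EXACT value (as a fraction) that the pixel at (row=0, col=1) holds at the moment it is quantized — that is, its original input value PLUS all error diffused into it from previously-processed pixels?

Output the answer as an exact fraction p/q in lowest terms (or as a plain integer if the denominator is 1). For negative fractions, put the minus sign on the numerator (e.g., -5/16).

(0,0): OLD=88 → NEW=0, ERR=88
(0,1): OLD=325/2 → NEW=255, ERR=-185/2
Target (0,1): original=124, with diffused error = 325/2

Answer: 325/2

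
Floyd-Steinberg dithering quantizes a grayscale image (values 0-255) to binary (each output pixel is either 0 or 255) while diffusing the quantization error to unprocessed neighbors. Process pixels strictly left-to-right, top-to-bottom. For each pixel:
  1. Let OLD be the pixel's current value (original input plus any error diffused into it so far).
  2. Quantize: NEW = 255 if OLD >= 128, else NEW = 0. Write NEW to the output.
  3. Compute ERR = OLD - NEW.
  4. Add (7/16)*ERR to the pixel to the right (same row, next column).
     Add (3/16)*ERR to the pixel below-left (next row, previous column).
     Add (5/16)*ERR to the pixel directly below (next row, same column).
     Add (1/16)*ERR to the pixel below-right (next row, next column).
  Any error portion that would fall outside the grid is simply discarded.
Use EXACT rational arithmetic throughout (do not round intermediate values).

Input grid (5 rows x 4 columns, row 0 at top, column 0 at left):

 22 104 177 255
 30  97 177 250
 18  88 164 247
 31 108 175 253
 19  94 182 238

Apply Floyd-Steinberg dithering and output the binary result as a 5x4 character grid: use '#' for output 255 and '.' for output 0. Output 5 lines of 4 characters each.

(0,0): OLD=22 → NEW=0, ERR=22
(0,1): OLD=909/8 → NEW=0, ERR=909/8
(0,2): OLD=29019/128 → NEW=255, ERR=-3621/128
(0,3): OLD=496893/2048 → NEW=255, ERR=-25347/2048
(1,0): OLD=7447/128 → NEW=0, ERR=7447/128
(1,1): OLD=157729/1024 → NEW=255, ERR=-103391/1024
(1,2): OLD=4219445/32768 → NEW=255, ERR=-4136395/32768
(1,3): OLD=99162499/524288 → NEW=255, ERR=-34530941/524288
(2,0): OLD=282619/16384 → NEW=0, ERR=282619/16384
(2,1): OLD=23048697/524288 → NEW=0, ERR=23048697/524288
(2,2): OLD=131203997/1048576 → NEW=0, ERR=131203997/1048576
(2,3): OLD=4584726281/16777216 → NEW=255, ERR=306536201/16777216
(3,0): OLD=374411979/8388608 → NEW=0, ERR=374411979/8388608
(3,1): OLD=22253891093/134217728 → NEW=255, ERR=-11971629547/134217728
(3,2): OLD=389236124907/2147483648 → NEW=255, ERR=-158372205333/2147483648
(3,3): OLD=8049297324269/34359738368 → NEW=255, ERR=-712435959571/34359738368
(4,0): OLD=34840258991/2147483648 → NEW=0, ERR=34840258991/2147483648
(4,1): OLD=1068349853197/17179869184 → NEW=0, ERR=1068349853197/17179869184
(4,2): OLD=97140634602989/549755813888 → NEW=255, ERR=-43047097938451/549755813888
(4,3): OLD=1694602292385419/8796093022208 → NEW=255, ERR=-548401428277621/8796093022208
Row 0: ..##
Row 1: .###
Row 2: ...#
Row 3: .###
Row 4: ..##

Answer: ..##
.###
...#
.###
..##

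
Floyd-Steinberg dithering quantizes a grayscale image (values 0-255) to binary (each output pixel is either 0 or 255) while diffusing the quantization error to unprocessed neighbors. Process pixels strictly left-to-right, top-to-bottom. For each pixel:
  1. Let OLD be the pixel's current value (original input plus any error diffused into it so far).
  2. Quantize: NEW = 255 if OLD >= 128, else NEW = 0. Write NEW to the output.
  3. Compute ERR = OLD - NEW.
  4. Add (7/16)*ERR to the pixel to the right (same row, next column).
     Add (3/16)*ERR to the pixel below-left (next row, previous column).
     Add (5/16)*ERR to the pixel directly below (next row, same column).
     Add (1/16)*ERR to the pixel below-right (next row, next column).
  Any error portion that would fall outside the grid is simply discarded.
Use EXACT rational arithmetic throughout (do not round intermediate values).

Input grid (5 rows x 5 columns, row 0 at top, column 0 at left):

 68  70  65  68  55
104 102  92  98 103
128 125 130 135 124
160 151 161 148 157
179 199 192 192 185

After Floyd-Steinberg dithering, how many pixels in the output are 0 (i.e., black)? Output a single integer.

(0,0): OLD=68 → NEW=0, ERR=68
(0,1): OLD=399/4 → NEW=0, ERR=399/4
(0,2): OLD=6953/64 → NEW=0, ERR=6953/64
(0,3): OLD=118303/1024 → NEW=0, ERR=118303/1024
(0,4): OLD=1729241/16384 → NEW=0, ERR=1729241/16384
(1,0): OLD=9213/64 → NEW=255, ERR=-7107/64
(1,1): OLD=55915/512 → NEW=0, ERR=55915/512
(1,2): OLD=3303431/16384 → NEW=255, ERR=-874489/16384
(1,3): OLD=9000155/65536 → NEW=255, ERR=-7711525/65536
(1,4): OLD=96178865/1048576 → NEW=0, ERR=96178865/1048576
(2,0): OLD=932041/8192 → NEW=0, ERR=932041/8192
(2,1): OLD=50320115/262144 → NEW=255, ERR=-16526605/262144
(2,2): OLD=295704345/4194304 → NEW=0, ERR=295704345/4194304
(2,3): OLD=9592216251/67108864 → NEW=255, ERR=-7520544069/67108864
(2,4): OLD=103380812893/1073741824 → NEW=0, ERR=103380812893/1073741824
(3,0): OLD=770635385/4194304 → NEW=255, ERR=-298912135/4194304
(3,1): OLD=4041621573/33554432 → NEW=0, ERR=4041621573/33554432
(3,2): OLD=226319040199/1073741824 → NEW=255, ERR=-47485124921/1073741824
(3,3): OLD=249302998783/2147483648 → NEW=0, ERR=249302998783/2147483648
(3,4): OLD=7932750633979/34359738368 → NEW=255, ERR=-828982649861/34359738368
(4,0): OLD=96268272567/536870912 → NEW=255, ERR=-40633809993/536870912
(4,1): OLD=3277603198071/17179869184 → NEW=255, ERR=-1103263443849/17179869184
(4,2): OLD=49307486248793/274877906944 → NEW=255, ERR=-20786380021927/274877906944
(4,3): OLD=826422413623159/4398046511104 → NEW=255, ERR=-295079446708361/4398046511104
(4,4): OLD=10932685191505857/70368744177664 → NEW=255, ERR=-7011344573798463/70368744177664
Output grid:
  Row 0: .....  (5 black, running=5)
  Row 1: #.##.  (2 black, running=7)
  Row 2: .#.#.  (3 black, running=10)
  Row 3: #.#.#  (2 black, running=12)
  Row 4: #####  (0 black, running=12)

Answer: 12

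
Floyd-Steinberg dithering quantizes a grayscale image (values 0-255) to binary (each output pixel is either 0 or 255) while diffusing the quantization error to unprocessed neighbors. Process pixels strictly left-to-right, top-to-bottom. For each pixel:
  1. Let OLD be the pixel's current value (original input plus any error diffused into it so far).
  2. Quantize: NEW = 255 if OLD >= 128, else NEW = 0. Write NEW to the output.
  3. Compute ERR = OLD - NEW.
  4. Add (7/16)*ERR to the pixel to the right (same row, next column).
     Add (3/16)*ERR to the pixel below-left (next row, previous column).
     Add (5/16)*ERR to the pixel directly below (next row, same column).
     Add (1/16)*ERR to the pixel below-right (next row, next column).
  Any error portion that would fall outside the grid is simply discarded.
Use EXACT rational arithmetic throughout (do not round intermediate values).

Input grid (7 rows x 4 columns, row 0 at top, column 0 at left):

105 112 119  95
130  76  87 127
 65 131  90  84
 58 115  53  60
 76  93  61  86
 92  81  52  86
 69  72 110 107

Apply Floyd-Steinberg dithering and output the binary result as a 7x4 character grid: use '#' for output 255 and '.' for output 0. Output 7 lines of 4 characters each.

(0,0): OLD=105 → NEW=0, ERR=105
(0,1): OLD=2527/16 → NEW=255, ERR=-1553/16
(0,2): OLD=19593/256 → NEW=0, ERR=19593/256
(0,3): OLD=526271/4096 → NEW=255, ERR=-518209/4096
(1,0): OLD=37021/256 → NEW=255, ERR=-28259/256
(1,1): OLD=37451/2048 → NEW=0, ERR=37451/2048
(1,2): OLD=5841191/65536 → NEW=0, ERR=5841191/65536
(1,3): OLD=137616577/1048576 → NEW=255, ERR=-129770303/1048576
(2,0): OLD=1111913/32768 → NEW=0, ERR=1111913/32768
(2,1): OLD=169211667/1048576 → NEW=255, ERR=-98175213/1048576
(2,2): OLD=114985279/2097152 → NEW=0, ERR=114985279/2097152
(2,3): OLD=2512684323/33554432 → NEW=0, ERR=2512684323/33554432
(3,0): OLD=856458969/16777216 → NEW=0, ERR=856458969/16777216
(3,1): OLD=32340219335/268435456 → NEW=0, ERR=32340219335/268435456
(3,2): OLD=562776949817/4294967296 → NEW=255, ERR=-532439710663/4294967296
(3,3): OLD=2239698447631/68719476736 → NEW=0, ERR=2239698447631/68719476736
(4,0): OLD=491954890021/4294967296 → NEW=0, ERR=491954890021/4294967296
(4,1): OLD=5521873738735/34359738368 → NEW=255, ERR=-3239859545105/34359738368
(4,2): OLD=-5884809697521/1099511627776 → NEW=0, ERR=-5884809697521/1099511627776
(4,3): OLD=1514605641817881/17592186044416 → NEW=0, ERR=1514605641817881/17592186044416
(5,0): OLD=60536151843221/549755813888 → NEW=0, ERR=60536151843221/549755813888
(5,1): OLD=1862381690938803/17592186044416 → NEW=0, ERR=1862381690938803/17592186044416
(5,2): OLD=940237334002623/8796093022208 → NEW=0, ERR=940237334002623/8796093022208
(5,3): OLD=44849041927082207/281474976710656 → NEW=255, ERR=-26927077134135073/281474976710656
(6,0): OLD=34694702760767033/281474976710656 → NEW=0, ERR=34694702760767033/281474976710656
(6,1): OLD=837369921579130143/4503599627370496 → NEW=255, ERR=-311047983400346337/4503599627370496
(6,2): OLD=7340277045858213545/72057594037927936 → NEW=0, ERR=7340277045858213545/72057594037927936
(6,3): OLD=147980305822396715423/1152921504606846976 → NEW=255, ERR=-146014677852349263457/1152921504606846976
Row 0: .#.#
Row 1: #..#
Row 2: .#..
Row 3: ..#.
Row 4: .#..
Row 5: ...#
Row 6: .#.#

Answer: .#.#
#..#
.#..
..#.
.#..
...#
.#.#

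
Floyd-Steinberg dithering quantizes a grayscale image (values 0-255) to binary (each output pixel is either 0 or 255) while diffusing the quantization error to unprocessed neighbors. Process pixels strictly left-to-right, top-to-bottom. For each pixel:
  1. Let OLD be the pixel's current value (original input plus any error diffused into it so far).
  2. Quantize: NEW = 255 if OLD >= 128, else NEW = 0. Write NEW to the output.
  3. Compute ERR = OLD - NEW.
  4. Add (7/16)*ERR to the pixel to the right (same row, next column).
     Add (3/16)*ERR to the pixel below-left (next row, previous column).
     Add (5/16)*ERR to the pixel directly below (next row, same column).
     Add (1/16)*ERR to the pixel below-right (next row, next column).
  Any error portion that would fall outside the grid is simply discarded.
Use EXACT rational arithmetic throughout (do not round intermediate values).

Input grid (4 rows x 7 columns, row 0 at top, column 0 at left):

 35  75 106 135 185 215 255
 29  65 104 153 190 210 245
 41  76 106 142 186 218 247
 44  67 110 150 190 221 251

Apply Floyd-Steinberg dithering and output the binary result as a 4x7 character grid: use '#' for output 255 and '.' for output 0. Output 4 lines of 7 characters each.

(0,0): OLD=35 → NEW=0, ERR=35
(0,1): OLD=1445/16 → NEW=0, ERR=1445/16
(0,2): OLD=37251/256 → NEW=255, ERR=-28029/256
(0,3): OLD=356757/4096 → NEW=0, ERR=356757/4096
(0,4): OLD=14621459/65536 → NEW=255, ERR=-2090221/65536
(0,5): OLD=210812293/1048576 → NEW=255, ERR=-56574587/1048576
(0,6): OLD=3882167971/16777216 → NEW=255, ERR=-396022109/16777216
(1,0): OLD=14559/256 → NEW=0, ERR=14559/256
(1,1): OLD=204313/2048 → NEW=0, ERR=204313/2048
(1,2): OLD=8873997/65536 → NEW=255, ERR=-7837683/65536
(1,3): OLD=30165705/262144 → NEW=0, ERR=30165705/262144
(1,4): OLD=3786699131/16777216 → NEW=255, ERR=-491490949/16777216
(1,5): OLD=23340939627/134217728 → NEW=255, ERR=-10884581013/134217728
(1,6): OLD=426858995173/2147483648 → NEW=255, ERR=-120749335067/2147483648
(2,0): OLD=2538787/32768 → NEW=0, ERR=2538787/32768
(2,1): OLD=128138929/1048576 → NEW=0, ERR=128138929/1048576
(2,2): OLD=2514939475/16777216 → NEW=255, ERR=-1763250605/16777216
(2,3): OLD=15973593211/134217728 → NEW=0, ERR=15973593211/134217728
(2,4): OLD=237189285483/1073741824 → NEW=255, ERR=-36614879637/1073741824
(2,5): OLD=5681889321593/34359738368 → NEW=255, ERR=-3079843962247/34359738368
(2,6): OLD=101784378749919/549755813888 → NEW=255, ERR=-38403353791521/549755813888
(3,0): OLD=1528820211/16777216 → NEW=0, ERR=1528820211/16777216
(3,1): OLD=17474069239/134217728 → NEW=255, ERR=-16751451401/134217728
(3,2): OLD=56377789909/1073741824 → NEW=0, ERR=56377789909/1073741824
(3,3): OLD=846968989443/4294967296 → NEW=255, ERR=-248247671037/4294967296
(3,4): OLD=79543062294003/549755813888 → NEW=255, ERR=-60644670247437/549755813888
(3,5): OLD=569539734723721/4398046511104 → NEW=255, ERR=-551962125607799/4398046511104
(3,6): OLD=11868465730510615/70368744177664 → NEW=255, ERR=-6075564034793705/70368744177664
Row 0: ..#.###
Row 1: ..#.###
Row 2: ..#.###
Row 3: .#.####

Answer: ..#.###
..#.###
..#.###
.#.####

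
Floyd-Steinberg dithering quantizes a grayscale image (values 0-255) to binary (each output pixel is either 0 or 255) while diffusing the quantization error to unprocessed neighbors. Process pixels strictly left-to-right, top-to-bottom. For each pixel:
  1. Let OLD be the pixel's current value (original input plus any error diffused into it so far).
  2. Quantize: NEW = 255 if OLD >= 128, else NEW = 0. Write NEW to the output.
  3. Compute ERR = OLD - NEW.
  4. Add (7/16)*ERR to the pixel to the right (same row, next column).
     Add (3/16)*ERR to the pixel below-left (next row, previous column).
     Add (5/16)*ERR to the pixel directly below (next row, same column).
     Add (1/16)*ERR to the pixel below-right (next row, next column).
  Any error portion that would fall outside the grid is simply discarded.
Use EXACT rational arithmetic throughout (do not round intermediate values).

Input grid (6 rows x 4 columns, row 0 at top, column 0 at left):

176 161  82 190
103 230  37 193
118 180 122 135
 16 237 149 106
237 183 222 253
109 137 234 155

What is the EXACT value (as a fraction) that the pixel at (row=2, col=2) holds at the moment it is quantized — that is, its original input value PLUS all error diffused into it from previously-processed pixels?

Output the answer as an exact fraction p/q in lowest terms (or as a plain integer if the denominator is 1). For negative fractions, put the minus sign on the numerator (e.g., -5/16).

Answer: 125303735/2097152

Derivation:
(0,0): OLD=176 → NEW=255, ERR=-79
(0,1): OLD=2023/16 → NEW=0, ERR=2023/16
(0,2): OLD=35153/256 → NEW=255, ERR=-30127/256
(0,3): OLD=567351/4096 → NEW=255, ERR=-477129/4096
(1,0): OLD=26117/256 → NEW=0, ERR=26117/256
(1,1): OLD=588067/2048 → NEW=255, ERR=65827/2048
(1,2): OLD=22751/65536 → NEW=0, ERR=22751/65536
(1,3): OLD=156651593/1048576 → NEW=255, ERR=-110735287/1048576
(2,0): OLD=5108785/32768 → NEW=255, ERR=-3247055/32768
(2,1): OLD=160571435/1048576 → NEW=255, ERR=-106815445/1048576
(2,2): OLD=125303735/2097152 → NEW=0, ERR=125303735/2097152
Target (2,2): original=122, with diffused error = 125303735/2097152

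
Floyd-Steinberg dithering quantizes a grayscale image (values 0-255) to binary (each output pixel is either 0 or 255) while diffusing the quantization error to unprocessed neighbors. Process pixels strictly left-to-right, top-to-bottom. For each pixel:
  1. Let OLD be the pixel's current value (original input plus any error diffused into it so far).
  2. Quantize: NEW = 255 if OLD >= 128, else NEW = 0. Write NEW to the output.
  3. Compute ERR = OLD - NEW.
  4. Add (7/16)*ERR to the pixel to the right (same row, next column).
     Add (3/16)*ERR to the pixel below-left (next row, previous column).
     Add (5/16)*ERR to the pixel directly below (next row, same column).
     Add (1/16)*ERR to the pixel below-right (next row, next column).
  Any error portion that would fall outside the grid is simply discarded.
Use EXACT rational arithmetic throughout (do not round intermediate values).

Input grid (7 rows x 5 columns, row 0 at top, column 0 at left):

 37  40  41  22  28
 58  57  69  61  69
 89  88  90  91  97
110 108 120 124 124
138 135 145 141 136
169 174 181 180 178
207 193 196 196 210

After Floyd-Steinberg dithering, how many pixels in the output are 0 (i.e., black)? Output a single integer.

(0,0): OLD=37 → NEW=0, ERR=37
(0,1): OLD=899/16 → NEW=0, ERR=899/16
(0,2): OLD=16789/256 → NEW=0, ERR=16789/256
(0,3): OLD=207635/4096 → NEW=0, ERR=207635/4096
(0,4): OLD=3288453/65536 → NEW=0, ERR=3288453/65536
(1,0): OLD=20505/256 → NEW=0, ERR=20505/256
(1,1): OLD=254383/2048 → NEW=0, ERR=254383/2048
(1,2): OLD=10279515/65536 → NEW=255, ERR=-6432165/65536
(1,3): OLD=12428031/262144 → NEW=0, ERR=12428031/262144
(1,4): OLD=455460893/4194304 → NEW=0, ERR=455460893/4194304
(2,0): OLD=4499701/32768 → NEW=255, ERR=-3856139/32768
(2,1): OLD=64942807/1048576 → NEW=0, ERR=64942807/1048576
(2,2): OLD=1729356357/16777216 → NEW=0, ERR=1729356357/16777216
(2,3): OLD=44328987391/268435456 → NEW=255, ERR=-24122053889/268435456
(2,4): OLD=406231239993/4294967296 → NEW=0, ERR=406231239993/4294967296
(3,0): OLD=1423339941/16777216 → NEW=0, ERR=1423339941/16777216
(3,1): OLD=23681779649/134217728 → NEW=255, ERR=-10543740991/134217728
(3,2): OLD=450391407131/4294967296 → NEW=0, ERR=450391407131/4294967296
(3,3): OLD=1425699950179/8589934592 → NEW=255, ERR=-764733370781/8589934592
(3,4): OLD=14979703310543/137438953472 → NEW=0, ERR=14979703310543/137438953472
(4,0): OLD=321655118091/2147483648 → NEW=255, ERR=-225953212149/2147483648
(4,1): OLD=6142335077003/68719476736 → NEW=0, ERR=6142335077003/68719476736
(4,2): OLD=214704847850885/1099511627776 → NEW=255, ERR=-65670617231995/1099511627776
(4,3): OLD=2006187634017419/17592186044416 → NEW=0, ERR=2006187634017419/17592186044416
(4,4): OLD=60344746446159181/281474976710656 → NEW=255, ERR=-11431372615058099/281474976710656
(5,0): OLD=168091956381313/1099511627776 → NEW=255, ERR=-112283508701567/1099511627776
(5,1): OLD=1226871360330691/8796093022208 → NEW=255, ERR=-1016132360332349/8796093022208
(5,2): OLD=39058469043181275/281474976710656 → NEW=255, ERR=-32717650018036005/281474976710656
(5,3): OLD=172753399416316437/1125899906842624 → NEW=255, ERR=-114351076828552683/1125899906842624
(5,4): OLD=2305873953163877207/18014398509481984 → NEW=255, ERR=-2287797666754028713/18014398509481984
(6,0): OLD=21592922660493169/140737488355328 → NEW=255, ERR=-14295136870115471/140737488355328
(6,1): OLD=379584105966004127/4503599627370496 → NEW=0, ERR=379584105966004127/4503599627370496
(6,2): OLD=12270492481320229061/72057594037927936 → NEW=255, ERR=-6104193998351394619/72057594037927936
(6,3): OLD=110821621923679824567/1152921504606846976 → NEW=0, ERR=110821621923679824567/1152921504606846976
(6,4): OLD=3800376852911037475777/18446744073709551616 → NEW=255, ERR=-903542885884898186303/18446744073709551616
Output grid:
  Row 0: .....  (5 black, running=5)
  Row 1: ..#..  (4 black, running=9)
  Row 2: #..#.  (3 black, running=12)
  Row 3: .#.#.  (3 black, running=15)
  Row 4: #.#.#  (2 black, running=17)
  Row 5: #####  (0 black, running=17)
  Row 6: #.#.#  (2 black, running=19)

Answer: 19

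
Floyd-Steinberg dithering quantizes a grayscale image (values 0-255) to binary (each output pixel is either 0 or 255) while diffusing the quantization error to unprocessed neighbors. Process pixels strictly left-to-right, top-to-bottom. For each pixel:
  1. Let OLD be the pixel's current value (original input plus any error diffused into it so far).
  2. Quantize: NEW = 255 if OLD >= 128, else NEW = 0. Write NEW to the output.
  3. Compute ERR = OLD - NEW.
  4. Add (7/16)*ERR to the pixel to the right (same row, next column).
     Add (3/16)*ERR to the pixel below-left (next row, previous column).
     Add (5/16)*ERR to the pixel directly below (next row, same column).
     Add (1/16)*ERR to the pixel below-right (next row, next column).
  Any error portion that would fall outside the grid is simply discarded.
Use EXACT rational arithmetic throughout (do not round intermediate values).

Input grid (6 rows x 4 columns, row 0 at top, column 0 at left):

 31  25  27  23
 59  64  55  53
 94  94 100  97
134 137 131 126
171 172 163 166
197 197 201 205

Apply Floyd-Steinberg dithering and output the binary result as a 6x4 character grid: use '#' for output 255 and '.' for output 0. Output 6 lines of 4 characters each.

Answer: ....
..#.
#..#
.#.#
###.
#.##

Derivation:
(0,0): OLD=31 → NEW=0, ERR=31
(0,1): OLD=617/16 → NEW=0, ERR=617/16
(0,2): OLD=11231/256 → NEW=0, ERR=11231/256
(0,3): OLD=172825/4096 → NEW=0, ERR=172825/4096
(1,0): OLD=19435/256 → NEW=0, ERR=19435/256
(1,1): OLD=244589/2048 → NEW=0, ERR=244589/2048
(1,2): OLD=8603633/65536 → NEW=255, ERR=-8108047/65536
(1,3): OLD=15519335/1048576 → NEW=0, ERR=15519335/1048576
(2,0): OLD=4591359/32768 → NEW=255, ERR=-3764481/32768
(2,1): OLD=65648869/1048576 → NEW=0, ERR=65648869/1048576
(2,2): OLD=207550937/2097152 → NEW=0, ERR=207550937/2097152
(2,3): OLD=4603372309/33554432 → NEW=255, ERR=-3953007851/33554432
(3,0): OLD=1842776591/16777216 → NEW=0, ERR=1842776591/16777216
(3,1): OLD=57980811345/268435456 → NEW=255, ERR=-10470229935/268435456
(3,2): OLD=544115627951/4294967296 → NEW=0, ERR=544115627951/4294967296
(3,3): OLD=10362602758729/68719476736 → NEW=255, ERR=-7160863808951/68719476736
(4,0): OLD=850450845091/4294967296 → NEW=255, ERR=-244765815389/4294967296
(4,1): OLD=5686434293609/34359738368 → NEW=255, ERR=-3075298990231/34359738368
(4,2): OLD=155532489410121/1099511627776 → NEW=255, ERR=-124842975672759/1099511627776
(4,3): OLD=1612826549703119/17592186044416 → NEW=0, ERR=1612826549703119/17592186044416
(5,0): OLD=89285365749683/549755813888 → NEW=255, ERR=-50902366791757/549755813888
(5,1): OLD=1823790701470533/17592186044416 → NEW=0, ERR=1823790701470533/17592186044416
(5,2): OLD=1956859179419561/8796093022208 → NEW=255, ERR=-286144541243479/8796093022208
(5,3): OLD=59762991786027225/281474976710656 → NEW=255, ERR=-12013127275190055/281474976710656
Row 0: ....
Row 1: ..#.
Row 2: #..#
Row 3: .#.#
Row 4: ###.
Row 5: #.##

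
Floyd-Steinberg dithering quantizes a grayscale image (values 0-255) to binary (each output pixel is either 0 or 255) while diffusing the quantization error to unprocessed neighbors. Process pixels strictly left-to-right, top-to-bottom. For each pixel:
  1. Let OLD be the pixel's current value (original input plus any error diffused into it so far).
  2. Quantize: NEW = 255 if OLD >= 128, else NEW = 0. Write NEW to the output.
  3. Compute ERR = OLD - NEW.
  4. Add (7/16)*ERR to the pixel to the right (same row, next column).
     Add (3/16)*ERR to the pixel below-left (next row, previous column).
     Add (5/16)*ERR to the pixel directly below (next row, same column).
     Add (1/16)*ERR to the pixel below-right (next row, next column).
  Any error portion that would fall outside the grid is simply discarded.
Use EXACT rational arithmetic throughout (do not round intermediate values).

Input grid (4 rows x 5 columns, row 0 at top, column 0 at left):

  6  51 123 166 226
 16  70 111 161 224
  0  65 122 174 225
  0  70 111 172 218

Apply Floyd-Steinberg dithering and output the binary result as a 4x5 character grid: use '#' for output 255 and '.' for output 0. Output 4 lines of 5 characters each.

(0,0): OLD=6 → NEW=0, ERR=6
(0,1): OLD=429/8 → NEW=0, ERR=429/8
(0,2): OLD=18747/128 → NEW=255, ERR=-13893/128
(0,3): OLD=242717/2048 → NEW=0, ERR=242717/2048
(0,4): OLD=9104587/32768 → NEW=255, ERR=748747/32768
(1,0): OLD=3575/128 → NEW=0, ERR=3575/128
(1,1): OLD=80897/1024 → NEW=0, ERR=80897/1024
(1,2): OLD=4496341/32768 → NEW=255, ERR=-3859499/32768
(1,3): OLD=18875217/131072 → NEW=255, ERR=-14548143/131072
(1,4): OLD=398433875/2097152 → NEW=255, ERR=-136339885/2097152
(2,0): OLD=385691/16384 → NEW=0, ERR=385691/16384
(2,1): OLD=41758617/524288 → NEW=0, ERR=41758617/524288
(2,2): OLD=873802123/8388608 → NEW=0, ERR=873802123/8388608
(2,3): OLD=22190983409/134217728 → NEW=255, ERR=-12034537231/134217728
(2,4): OLD=340415998551/2147483648 → NEW=255, ERR=-207192331689/2147483648
(3,0): OLD=186986411/8388608 → NEW=0, ERR=186986411/8388608
(3,1): OLD=8431857679/67108864 → NEW=0, ERR=8431857679/67108864
(3,2): OLD=400907456533/2147483648 → NEW=255, ERR=-146700873707/2147483648
(3,3): OLD=440290281661/4294967296 → NEW=0, ERR=440290281661/4294967296
(3,4): OLD=15605849391793/68719476736 → NEW=255, ERR=-1917617175887/68719476736
Row 0: ..#.#
Row 1: ..###
Row 2: ...##
Row 3: ..#.#

Answer: ..#.#
..###
...##
..#.#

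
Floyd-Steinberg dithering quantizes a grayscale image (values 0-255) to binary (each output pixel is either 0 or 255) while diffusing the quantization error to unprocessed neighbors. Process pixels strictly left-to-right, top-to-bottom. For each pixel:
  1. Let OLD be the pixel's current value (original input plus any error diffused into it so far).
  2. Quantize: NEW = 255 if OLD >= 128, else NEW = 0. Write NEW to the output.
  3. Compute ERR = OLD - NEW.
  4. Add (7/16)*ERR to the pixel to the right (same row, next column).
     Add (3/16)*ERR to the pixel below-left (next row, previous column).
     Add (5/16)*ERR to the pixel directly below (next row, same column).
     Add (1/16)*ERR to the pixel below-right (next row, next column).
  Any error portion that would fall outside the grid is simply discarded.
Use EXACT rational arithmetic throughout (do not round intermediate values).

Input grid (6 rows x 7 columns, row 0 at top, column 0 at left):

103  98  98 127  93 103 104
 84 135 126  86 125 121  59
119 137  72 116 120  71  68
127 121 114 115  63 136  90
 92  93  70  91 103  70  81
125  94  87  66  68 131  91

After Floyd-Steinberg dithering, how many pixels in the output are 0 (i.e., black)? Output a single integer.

(0,0): OLD=103 → NEW=0, ERR=103
(0,1): OLD=2289/16 → NEW=255, ERR=-1791/16
(0,2): OLD=12551/256 → NEW=0, ERR=12551/256
(0,3): OLD=608049/4096 → NEW=255, ERR=-436431/4096
(0,4): OLD=3039831/65536 → NEW=0, ERR=3039831/65536
(0,5): OLD=129282145/1048576 → NEW=0, ERR=129282145/1048576
(0,6): OLD=2649805479/16777216 → NEW=255, ERR=-1628384601/16777216
(1,0): OLD=24371/256 → NEW=0, ERR=24371/256
(1,1): OLD=322149/2048 → NEW=255, ERR=-200091/2048
(1,2): OLD=4692553/65536 → NEW=0, ERR=4692553/65536
(1,3): OLD=25110869/262144 → NEW=0, ERR=25110869/262144
(1,4): OLD=3319562911/16777216 → NEW=255, ERR=-958627169/16777216
(1,5): OLD=16002957263/134217728 → NEW=0, ERR=16002957263/134217728
(1,6): OLD=190134966593/2147483648 → NEW=0, ERR=190134966593/2147483648
(2,0): OLD=4273959/32768 → NEW=255, ERR=-4081881/32768
(2,1): OLD=74810653/1048576 → NEW=0, ERR=74810653/1048576
(2,2): OLD=2305922199/16777216 → NEW=255, ERR=-1972267881/16777216
(2,3): OLD=11846763935/134217728 → NEW=0, ERR=11846763935/134217728
(2,4): OLD=181572967631/1073741824 → NEW=255, ERR=-92231197489/1073741824
(2,5): OLD=2876241862469/34359738368 → NEW=0, ERR=2876241862469/34359738368
(2,6): OLD=76824642768435/549755813888 → NEW=255, ERR=-63363089773005/549755813888
(3,0): OLD=1702037431/16777216 → NEW=0, ERR=1702037431/16777216
(3,1): OLD=21186538859/134217728 → NEW=255, ERR=-13038981781/134217728
(3,2): OLD=59882801777/1073741824 → NEW=0, ERR=59882801777/1073741824
(3,3): OLD=616454097287/4294967296 → NEW=255, ERR=-478762563193/4294967296
(3,4): OLD=4728418292663/549755813888 → NEW=0, ERR=4728418292663/549755813888
(3,5): OLD=611077642816533/4398046511104 → NEW=255, ERR=-510424217514987/4398046511104
(3,6): OLD=593852820860683/70368744177664 → NEW=0, ERR=593852820860683/70368744177664
(4,0): OLD=226533047513/2147483648 → NEW=0, ERR=226533047513/2147483648
(4,1): OLD=4315226060165/34359738368 → NEW=0, ERR=4315226060165/34359738368
(4,2): OLD=63442456825067/549755813888 → NEW=0, ERR=63442456825067/549755813888
(4,3): OLD=491489435870345/4398046511104 → NEW=0, ERR=491489435870345/4398046511104
(4,4): OLD=4428008957921867/35184372088832 → NEW=0, ERR=4428008957921867/35184372088832
(4,5): OLD=102357977492733771/1125899906842624 → NEW=0, ERR=102357977492733771/1125899906842624
(4,6): OLD=2092511747702195069/18014398509481984 → NEW=0, ERR=2092511747702195069/18014398509481984
(5,0): OLD=99787798717535/549755813888 → NEW=255, ERR=-40399933823905/549755813888
(5,1): OLD=568785561385973/4398046511104 → NEW=255, ERR=-552716298945547/4398046511104
(5,2): OLD=3408791083576387/35184372088832 → NEW=0, ERR=3408791083576387/35184372088832
(5,3): OLD=49010078028112495/281474976710656 → NEW=255, ERR=-22766041033104785/281474976710656
(5,4): OLD=1728906611046349285/18014398509481984 → NEW=0, ERR=1728906611046349285/18014398509481984
(5,5): OLD=33296919791089983125/144115188075855872 → NEW=255, ERR=-3452453168253264235/144115188075855872
(5,6): OLD=282466832687831025435/2305843009213693952 → NEW=0, ERR=282466832687831025435/2305843009213693952
Output grid:
  Row 0: .#.#..#  (4 black, running=4)
  Row 1: .#..#..  (5 black, running=9)
  Row 2: #.#.#.#  (3 black, running=12)
  Row 3: .#.#.#.  (4 black, running=16)
  Row 4: .......  (7 black, running=23)
  Row 5: ##.#.#.  (3 black, running=26)

Answer: 26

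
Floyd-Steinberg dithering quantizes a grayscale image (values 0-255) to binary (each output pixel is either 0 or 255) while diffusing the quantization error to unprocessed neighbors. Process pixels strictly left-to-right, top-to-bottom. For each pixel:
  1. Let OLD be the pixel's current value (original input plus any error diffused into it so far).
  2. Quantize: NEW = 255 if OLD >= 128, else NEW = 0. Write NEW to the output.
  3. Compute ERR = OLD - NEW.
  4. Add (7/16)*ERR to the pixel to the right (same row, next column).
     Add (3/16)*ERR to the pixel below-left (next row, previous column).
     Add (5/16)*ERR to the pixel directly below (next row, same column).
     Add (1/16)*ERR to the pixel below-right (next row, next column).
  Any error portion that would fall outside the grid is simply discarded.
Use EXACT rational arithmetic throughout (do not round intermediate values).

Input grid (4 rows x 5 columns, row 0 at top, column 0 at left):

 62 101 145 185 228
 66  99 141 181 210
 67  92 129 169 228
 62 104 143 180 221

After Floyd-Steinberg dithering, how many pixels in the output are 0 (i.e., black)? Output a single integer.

Answer: 8

Derivation:
(0,0): OLD=62 → NEW=0, ERR=62
(0,1): OLD=1025/8 → NEW=255, ERR=-1015/8
(0,2): OLD=11455/128 → NEW=0, ERR=11455/128
(0,3): OLD=459065/2048 → NEW=255, ERR=-63175/2048
(0,4): OLD=7028879/32768 → NEW=255, ERR=-1326961/32768
(1,0): OLD=7883/128 → NEW=0, ERR=7883/128
(1,1): OLD=109517/1024 → NEW=0, ERR=109517/1024
(1,2): OLD=6620561/32768 → NEW=255, ERR=-1735279/32768
(1,3): OLD=19161693/131072 → NEW=255, ERR=-14261667/131072
(1,4): OLD=309987831/2097152 → NEW=255, ERR=-224785929/2097152
(2,0): OLD=1741599/16384 → NEW=0, ERR=1741599/16384
(2,1): OLD=86951813/524288 → NEW=255, ERR=-46741627/524288
(2,2): OLD=501049423/8388608 → NEW=0, ERR=501049423/8388608
(2,3): OLD=18484745981/134217728 → NEW=255, ERR=-15740774659/134217728
(2,4): OLD=292905404843/2147483648 → NEW=255, ERR=-254702925397/2147483648
(3,0): OLD=658524655/8388608 → NEW=0, ERR=658524655/8388608
(3,1): OLD=8611916547/67108864 → NEW=255, ERR=-8500843773/67108864
(3,2): OLD=168974122193/2147483648 → NEW=0, ERR=168974122193/2147483648
(3,3): OLD=684058708121/4294967296 → NEW=255, ERR=-411157952359/4294967296
(3,4): OLD=9258164649085/68719476736 → NEW=255, ERR=-8265301918595/68719476736
Output grid:
  Row 0: .#.##  (2 black, running=2)
  Row 1: ..###  (2 black, running=4)
  Row 2: .#.##  (2 black, running=6)
  Row 3: .#.##  (2 black, running=8)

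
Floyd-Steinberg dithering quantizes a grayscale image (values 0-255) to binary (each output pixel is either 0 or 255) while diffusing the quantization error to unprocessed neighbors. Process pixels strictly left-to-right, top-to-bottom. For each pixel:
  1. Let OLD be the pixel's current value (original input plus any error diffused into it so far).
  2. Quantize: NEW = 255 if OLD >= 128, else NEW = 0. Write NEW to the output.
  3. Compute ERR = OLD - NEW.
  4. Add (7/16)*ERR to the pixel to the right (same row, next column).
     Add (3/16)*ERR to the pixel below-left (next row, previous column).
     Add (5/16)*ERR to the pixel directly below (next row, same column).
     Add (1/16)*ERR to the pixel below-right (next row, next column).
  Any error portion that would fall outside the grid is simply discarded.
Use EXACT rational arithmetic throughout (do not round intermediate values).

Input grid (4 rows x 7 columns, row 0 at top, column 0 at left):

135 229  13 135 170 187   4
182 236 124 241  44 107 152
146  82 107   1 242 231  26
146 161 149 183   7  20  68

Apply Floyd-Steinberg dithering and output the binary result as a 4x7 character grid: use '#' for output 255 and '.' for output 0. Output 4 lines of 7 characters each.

(0,0): OLD=135 → NEW=255, ERR=-120
(0,1): OLD=353/2 → NEW=255, ERR=-157/2
(0,2): OLD=-683/32 → NEW=0, ERR=-683/32
(0,3): OLD=64339/512 → NEW=0, ERR=64339/512
(0,4): OLD=1843013/8192 → NEW=255, ERR=-245947/8192
(0,5): OLD=22788835/131072 → NEW=255, ERR=-10634525/131072
(0,6): OLD=-66053067/2097152 → NEW=0, ERR=-66053067/2097152
(1,0): OLD=4153/32 → NEW=255, ERR=-4007/32
(1,1): OLD=37167/256 → NEW=255, ERR=-28113/256
(1,2): OLD=720411/8192 → NEW=0, ERR=720411/8192
(1,3): OLD=10216415/32768 → NEW=255, ERR=1860575/32768
(1,4): OLD=109262237/2097152 → NEW=0, ERR=109262237/2097152
(1,5): OLD=1621638125/16777216 → NEW=0, ERR=1621638125/16777216
(1,6): OLD=48150314307/268435456 → NEW=255, ERR=-20300726973/268435456
(2,0): OLD=353397/4096 → NEW=0, ERR=353397/4096
(2,1): OLD=12332823/131072 → NEW=0, ERR=12332823/131072
(2,2): OLD=376290949/2097152 → NEW=255, ERR=-158482811/2097152
(2,3): OLD=15885341/16777216 → NEW=0, ERR=15885341/16777216
(2,4): OLD=37630297997/134217728 → NEW=255, ERR=3404777357/134217728
(2,5): OLD=1122618763791/4294967296 → NEW=255, ERR=27402103311/4294967296
(2,6): OLD=769602320473/68719476736 → NEW=0, ERR=769602320473/68719476736
(3,0): OLD=399726181/2097152 → NEW=255, ERR=-135047579/2097152
(3,1): OLD=2574523585/16777216 → NEW=255, ERR=-1703666495/16777216
(3,2): OLD=11679081203/134217728 → NEW=0, ERR=11679081203/134217728
(3,3): OLD=118862480453/536870912 → NEW=255, ERR=-18039602107/536870912
(3,4): OLD=101855953509/68719476736 → NEW=0, ERR=101855953509/68719476736
(3,5): OLD=14473722731583/549755813888 → NEW=0, ERR=14473722731583/549755813888
(3,6): OLD=733741946673953/8796093022208 → NEW=0, ERR=733741946673953/8796093022208
Row 0: ##..##.
Row 1: ##.#..#
Row 2: ..#.##.
Row 3: ##.#...

Answer: ##..##.
##.#..#
..#.##.
##.#...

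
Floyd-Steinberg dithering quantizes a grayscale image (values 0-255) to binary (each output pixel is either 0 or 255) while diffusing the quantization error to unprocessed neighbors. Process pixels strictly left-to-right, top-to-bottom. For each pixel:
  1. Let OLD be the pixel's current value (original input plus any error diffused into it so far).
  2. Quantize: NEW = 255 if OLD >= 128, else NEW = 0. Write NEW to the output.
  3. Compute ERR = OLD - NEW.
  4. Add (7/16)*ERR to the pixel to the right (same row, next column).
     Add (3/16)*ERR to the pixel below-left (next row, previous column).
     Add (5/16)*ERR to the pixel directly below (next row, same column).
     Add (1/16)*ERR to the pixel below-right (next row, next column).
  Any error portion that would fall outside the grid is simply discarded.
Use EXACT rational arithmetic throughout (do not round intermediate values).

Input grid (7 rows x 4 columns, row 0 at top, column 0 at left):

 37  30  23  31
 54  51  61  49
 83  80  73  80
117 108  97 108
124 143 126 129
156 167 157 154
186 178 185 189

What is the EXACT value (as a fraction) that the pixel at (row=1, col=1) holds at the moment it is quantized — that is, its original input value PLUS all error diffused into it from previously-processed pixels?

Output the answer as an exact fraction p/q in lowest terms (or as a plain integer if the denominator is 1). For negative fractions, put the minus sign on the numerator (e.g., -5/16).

Answer: 221839/2048

Derivation:
(0,0): OLD=37 → NEW=0, ERR=37
(0,1): OLD=739/16 → NEW=0, ERR=739/16
(0,2): OLD=11061/256 → NEW=0, ERR=11061/256
(0,3): OLD=204403/4096 → NEW=0, ERR=204403/4096
(1,0): OLD=19001/256 → NEW=0, ERR=19001/256
(1,1): OLD=221839/2048 → NEW=0, ERR=221839/2048
Target (1,1): original=51, with diffused error = 221839/2048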